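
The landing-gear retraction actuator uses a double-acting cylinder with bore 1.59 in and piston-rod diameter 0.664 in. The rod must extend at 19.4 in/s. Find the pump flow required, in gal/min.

Q ≈ 10.0 gal/min

Cap-side area A_cap = π/4 × (1.59 in)² = 1.986 in^2
Q = A × v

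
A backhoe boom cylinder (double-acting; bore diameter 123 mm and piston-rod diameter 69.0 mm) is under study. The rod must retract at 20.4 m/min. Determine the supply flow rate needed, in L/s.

Rod-side annular area A_ann = π/4 × (123² − 69.0²) = 8143 mm^2
Q = A × v

Q ≈ 2.77 L/s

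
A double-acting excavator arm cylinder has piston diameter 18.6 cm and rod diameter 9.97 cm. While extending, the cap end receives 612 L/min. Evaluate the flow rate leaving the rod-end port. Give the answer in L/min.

Cap-side area A_cap = π/4 × (18.6 cm)² = 271.7 cm^2
Rod-side annular area A_ann = π/4 × (18.6² − 9.97²) = 193.6 cm^2
Piston speed v = Q_in/A_cap; rod-end outflow Q_out = v × A_ann = Q_in × A_ann/A_cap.

Q_out ≈ 436 L/min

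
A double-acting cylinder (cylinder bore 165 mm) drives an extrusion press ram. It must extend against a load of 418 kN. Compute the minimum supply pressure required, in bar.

Cap-side area A_cap = π/4 × (165 mm)² = 21380 mm^2
P = F / A = 418 kN / A

P ≈ 195 bar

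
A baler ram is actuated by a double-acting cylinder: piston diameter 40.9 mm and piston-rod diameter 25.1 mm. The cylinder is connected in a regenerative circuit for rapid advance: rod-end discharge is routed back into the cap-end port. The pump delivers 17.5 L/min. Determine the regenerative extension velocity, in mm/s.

In regeneration the rod-end outflow joins the pump flow into the cap end, so the net volume the pump must supply per unit advance equals the rod cross-section area.
Rod cross-section A_rod = π/4 × (25.1 mm)² = 494.8 mm^2
v = Q_pump / A_rod

v ≈ 589 mm/s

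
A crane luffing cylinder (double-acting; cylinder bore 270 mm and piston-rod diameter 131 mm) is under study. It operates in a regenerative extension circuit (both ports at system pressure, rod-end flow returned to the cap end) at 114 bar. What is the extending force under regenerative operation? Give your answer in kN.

F ≈ 154 kN

With equal pressure on both faces, forces on the annular region cancel; the net push is pressure × rod cross-section.
Rod cross-section A_rod = π/4 × (131 mm)² = 13480 mm^2
F = P × A_rod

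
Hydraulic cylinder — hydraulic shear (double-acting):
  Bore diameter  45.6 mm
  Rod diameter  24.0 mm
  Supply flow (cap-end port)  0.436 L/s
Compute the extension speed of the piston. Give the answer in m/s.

Cap-side area A_cap = π/4 × (45.6 mm)² = 1633 mm^2
v = Q / A

v ≈ 0.267 m/s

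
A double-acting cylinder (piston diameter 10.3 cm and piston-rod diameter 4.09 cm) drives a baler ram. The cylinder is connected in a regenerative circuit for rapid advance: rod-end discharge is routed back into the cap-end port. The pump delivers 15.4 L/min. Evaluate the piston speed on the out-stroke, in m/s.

In regeneration the rod-end outflow joins the pump flow into the cap end, so the net volume the pump must supply per unit advance equals the rod cross-section area.
Rod cross-section A_rod = π/4 × (4.09 cm)² = 13.14 cm^2
v = Q_pump / A_rod

v ≈ 0.195 m/s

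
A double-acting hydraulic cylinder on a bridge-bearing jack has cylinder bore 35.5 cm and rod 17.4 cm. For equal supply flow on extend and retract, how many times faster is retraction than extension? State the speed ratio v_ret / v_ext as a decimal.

v_ret/v_ext ≈ 1.32

Cap-side area A_cap = π/4 × (35.5 cm)² = 989.8 cm^2
Rod-side annular area A_ann = π/4 × (35.5² − 17.4²) = 752.0 cm^2
For equal Q, v ∝ 1/A, so v_ret/v_ext = A_cap/A_ann.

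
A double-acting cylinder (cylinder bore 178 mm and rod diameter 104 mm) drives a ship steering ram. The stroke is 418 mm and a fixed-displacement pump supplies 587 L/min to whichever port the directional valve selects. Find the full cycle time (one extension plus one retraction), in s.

t ≈ 1.76 s

Cap-side area A_cap = π/4 × (178 mm)² = 24880 mm^2
Rod-side annular area A_ann = π/4 × (178² − 104²) = 16390 mm^2
t_ext = A_cap·L/Q = 1.063 s
t_ret = A_ann·L/Q = 0.7003 s
t_cycle = t_ext + t_ret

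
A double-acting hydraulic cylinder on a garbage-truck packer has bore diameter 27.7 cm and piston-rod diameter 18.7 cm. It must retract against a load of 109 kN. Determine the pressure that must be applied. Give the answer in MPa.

P ≈ 3.32 MPa

Rod-side annular area A_ann = π/4 × (27.7² − 18.7²) = 328.0 cm^2
Retraction: pressure acts on the annular area.
P = F / A = 109 kN / A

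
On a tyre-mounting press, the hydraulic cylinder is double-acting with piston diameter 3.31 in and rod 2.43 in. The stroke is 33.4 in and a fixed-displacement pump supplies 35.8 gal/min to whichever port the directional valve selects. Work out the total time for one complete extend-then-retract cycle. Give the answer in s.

Cap-side area A_cap = π/4 × (3.31 in)² = 8.605 in^2
Rod-side annular area A_ann = π/4 × (3.31² − 2.43²) = 3.967 in^2
t_ext = A_cap·L/Q = 2.085 s
t_ret = A_ann·L/Q = 0.9614 s
t_cycle = t_ext + t_ret

t ≈ 3.05 s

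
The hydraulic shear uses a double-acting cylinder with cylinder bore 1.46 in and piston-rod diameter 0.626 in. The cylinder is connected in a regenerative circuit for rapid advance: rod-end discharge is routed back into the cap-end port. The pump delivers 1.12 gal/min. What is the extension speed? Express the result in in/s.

v ≈ 14.0 in/s

In regeneration the rod-end outflow joins the pump flow into the cap end, so the net volume the pump must supply per unit advance equals the rod cross-section area.
Rod cross-section A_rod = π/4 × (0.626 in)² = 0.3078 in^2
v = Q_pump / A_rod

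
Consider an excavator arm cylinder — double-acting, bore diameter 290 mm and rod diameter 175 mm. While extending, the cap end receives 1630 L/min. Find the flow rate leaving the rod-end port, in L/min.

Cap-side area A_cap = π/4 × (290 mm)² = 66050 mm^2
Rod-side annular area A_ann = π/4 × (290² − 175²) = 42000 mm^2
Piston speed v = Q_in/A_cap; rod-end outflow Q_out = v × A_ann = Q_in × A_ann/A_cap.

Q_out ≈ 1040 L/min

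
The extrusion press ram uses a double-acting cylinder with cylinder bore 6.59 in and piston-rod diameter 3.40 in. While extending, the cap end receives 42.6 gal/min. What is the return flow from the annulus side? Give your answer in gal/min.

Cap-side area A_cap = π/4 × (6.59 in)² = 34.11 in^2
Rod-side annular area A_ann = π/4 × (6.59² − 3.40²) = 25.03 in^2
Piston speed v = Q_in/A_cap; rod-end outflow Q_out = v × A_ann = Q_in × A_ann/A_cap.

Q_out ≈ 31.3 gal/min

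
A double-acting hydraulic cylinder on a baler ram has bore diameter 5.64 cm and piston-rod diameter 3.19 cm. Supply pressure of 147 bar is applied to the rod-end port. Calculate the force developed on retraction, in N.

Rod-side annular area A_ann = π/4 × (5.64² − 3.19²) = 16.99 cm^2
On retraction the pressure acts on the annular area (bore minus rod).
F = P × A_ann

F ≈ 25000 N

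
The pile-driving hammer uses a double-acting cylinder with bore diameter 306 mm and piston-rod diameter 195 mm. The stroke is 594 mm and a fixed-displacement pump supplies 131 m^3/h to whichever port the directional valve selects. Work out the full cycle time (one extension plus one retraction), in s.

Cap-side area A_cap = π/4 × (306 mm)² = 73540 mm^2
Rod-side annular area A_ann = π/4 × (306² − 195²) = 43680 mm^2
t_ext = A_cap·L/Q = 1.200 s
t_ret = A_ann·L/Q = 0.7130 s
t_cycle = t_ext + t_ret

t ≈ 1.91 s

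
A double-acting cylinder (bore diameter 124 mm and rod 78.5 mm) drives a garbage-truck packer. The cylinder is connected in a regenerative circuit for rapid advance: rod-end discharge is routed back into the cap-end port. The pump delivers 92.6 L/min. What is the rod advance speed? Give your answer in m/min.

v ≈ 19.1 m/min

In regeneration the rod-end outflow joins the pump flow into the cap end, so the net volume the pump must supply per unit advance equals the rod cross-section area.
Rod cross-section A_rod = π/4 × (78.5 mm)² = 4840 mm^2
v = Q_pump / A_rod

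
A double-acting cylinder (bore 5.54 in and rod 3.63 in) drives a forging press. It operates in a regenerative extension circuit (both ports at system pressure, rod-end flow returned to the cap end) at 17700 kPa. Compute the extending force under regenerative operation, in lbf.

With equal pressure on both faces, forces on the annular region cancel; the net push is pressure × rod cross-section.
Rod cross-section A_rod = π/4 × (3.63 in)² = 10.35 in^2
F = P × A_rod

F ≈ 26600 lbf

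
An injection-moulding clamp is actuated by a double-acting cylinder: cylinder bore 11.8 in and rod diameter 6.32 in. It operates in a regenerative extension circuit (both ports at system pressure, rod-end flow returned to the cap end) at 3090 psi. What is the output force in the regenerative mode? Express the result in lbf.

F ≈ 96900 lbf

With equal pressure on both faces, forces on the annular region cancel; the net push is pressure × rod cross-section.
Rod cross-section A_rod = π/4 × (6.32 in)² = 31.37 in^2
F = P × A_rod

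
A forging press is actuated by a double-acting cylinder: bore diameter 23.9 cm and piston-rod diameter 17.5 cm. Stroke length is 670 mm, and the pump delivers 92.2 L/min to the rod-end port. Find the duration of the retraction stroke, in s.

Rod-side annular area A_ann = π/4 × (23.9² − 17.5²) = 208.1 cm^2
Swept volume V = A × L; t = V / Q = A·L / Q

t ≈ 9.07 s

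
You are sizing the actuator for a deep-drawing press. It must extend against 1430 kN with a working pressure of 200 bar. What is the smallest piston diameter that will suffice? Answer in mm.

Extension force acts on the full piston face: F = P × (π/4)D².
D = √(4F / (πP)) = √(4 × 1430 kN / (π × 200 bar))

D ≈ 302 mm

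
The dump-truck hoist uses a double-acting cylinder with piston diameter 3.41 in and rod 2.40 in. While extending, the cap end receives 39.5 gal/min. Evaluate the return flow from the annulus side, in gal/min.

Cap-side area A_cap = π/4 × (3.41 in)² = 9.133 in^2
Rod-side annular area A_ann = π/4 × (3.41² − 2.40²) = 4.609 in^2
Piston speed v = Q_in/A_cap; rod-end outflow Q_out = v × A_ann = Q_in × A_ann/A_cap.

Q_out ≈ 19.9 gal/min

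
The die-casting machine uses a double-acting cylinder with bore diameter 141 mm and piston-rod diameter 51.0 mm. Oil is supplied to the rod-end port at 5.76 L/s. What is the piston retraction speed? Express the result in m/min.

Rod-side annular area A_ann = π/4 × (141² − 51.0²) = 13570 mm^2
Flow into the rod-end port fills the annular volume.
v = Q / A

v ≈ 25.5 m/min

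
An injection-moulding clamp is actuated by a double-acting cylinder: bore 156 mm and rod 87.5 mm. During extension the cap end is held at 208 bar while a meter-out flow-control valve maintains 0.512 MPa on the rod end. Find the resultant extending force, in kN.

Cap-side area A_cap = π/4 × (156 mm)² = 19110 mm^2
Rod-side annular area A_ann = π/4 × (156² − 87.5²) = 13100 mm^2
Net thrust = P_cap·A_cap − P_rod·A_ann = 397.6 kN − 6.707 kN

F ≈ 391 kN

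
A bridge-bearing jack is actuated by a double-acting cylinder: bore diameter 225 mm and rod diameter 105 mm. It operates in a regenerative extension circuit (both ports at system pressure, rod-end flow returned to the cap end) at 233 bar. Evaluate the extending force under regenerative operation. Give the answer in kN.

F ≈ 202 kN

With equal pressure on both faces, forces on the annular region cancel; the net push is pressure × rod cross-section.
Rod cross-section A_rod = π/4 × (105 mm)² = 8659 mm^2
F = P × A_rod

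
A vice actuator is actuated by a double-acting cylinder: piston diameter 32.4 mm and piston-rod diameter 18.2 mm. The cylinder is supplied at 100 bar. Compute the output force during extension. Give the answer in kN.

F ≈ 8.24 kN

Cap-side area A_cap = π/4 × (32.4 mm)² = 824.5 mm^2
F = P × A_cap = 100 bar × A_cap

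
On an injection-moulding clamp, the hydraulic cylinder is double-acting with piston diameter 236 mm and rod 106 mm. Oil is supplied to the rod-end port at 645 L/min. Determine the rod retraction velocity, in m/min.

v ≈ 18.5 m/min

Rod-side annular area A_ann = π/4 × (236² − 106²) = 34920 mm^2
Flow into the rod-end port fills the annular volume.
v = Q / A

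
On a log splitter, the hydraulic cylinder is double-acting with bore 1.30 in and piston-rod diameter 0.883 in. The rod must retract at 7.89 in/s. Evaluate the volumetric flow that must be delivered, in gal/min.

Q ≈ 1.47 gal/min

Rod-side annular area A_ann = π/4 × (1.30² − 0.883²) = 0.7150 in^2
Q = A × v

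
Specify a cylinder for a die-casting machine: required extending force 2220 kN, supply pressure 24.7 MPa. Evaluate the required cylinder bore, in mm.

Extension force acts on the full piston face: F = P × (π/4)D².
D = √(4F / (πP)) = √(4 × 2220 kN / (π × 24.7 MPa))

D ≈ 338 mm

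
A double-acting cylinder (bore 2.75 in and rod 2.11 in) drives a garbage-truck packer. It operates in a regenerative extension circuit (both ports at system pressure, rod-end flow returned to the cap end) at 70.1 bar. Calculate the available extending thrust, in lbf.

With equal pressure on both faces, forces on the annular region cancel; the net push is pressure × rod cross-section.
Rod cross-section A_rod = π/4 × (2.11 in)² = 3.497 in^2
F = P × A_rod

F ≈ 3560 lbf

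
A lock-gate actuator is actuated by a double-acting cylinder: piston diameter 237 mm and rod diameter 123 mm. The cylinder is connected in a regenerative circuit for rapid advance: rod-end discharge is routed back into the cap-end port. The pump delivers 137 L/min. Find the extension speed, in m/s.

In regeneration the rod-end outflow joins the pump flow into the cap end, so the net volume the pump must supply per unit advance equals the rod cross-section area.
Rod cross-section A_rod = π/4 × (123 mm)² = 11880 mm^2
v = Q_pump / A_rod

v ≈ 0.192 m/s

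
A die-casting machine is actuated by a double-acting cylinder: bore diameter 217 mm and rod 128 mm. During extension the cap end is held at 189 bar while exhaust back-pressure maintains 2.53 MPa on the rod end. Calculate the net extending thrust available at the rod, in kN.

Cap-side area A_cap = π/4 × (217 mm)² = 36980 mm^2
Rod-side annular area A_ann = π/4 × (217² − 128²) = 24120 mm^2
Net thrust = P_cap·A_cap − P_rod·A_ann = 699.0 kN − 61.01 kN

F ≈ 638 kN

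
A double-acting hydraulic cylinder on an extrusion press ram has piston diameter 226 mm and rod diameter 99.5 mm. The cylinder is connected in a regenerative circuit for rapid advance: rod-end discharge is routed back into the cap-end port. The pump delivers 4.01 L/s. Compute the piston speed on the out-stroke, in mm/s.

In regeneration the rod-end outflow joins the pump flow into the cap end, so the net volume the pump must supply per unit advance equals the rod cross-section area.
Rod cross-section A_rod = π/4 × (99.5 mm)² = 7776 mm^2
v = Q_pump / A_rod

v ≈ 516 mm/s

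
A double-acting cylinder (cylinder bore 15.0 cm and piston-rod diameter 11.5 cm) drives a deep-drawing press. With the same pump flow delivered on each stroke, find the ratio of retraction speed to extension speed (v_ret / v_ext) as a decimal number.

v_ret/v_ext ≈ 2.43

Cap-side area A_cap = π/4 × (15.0 cm)² = 176.7 cm^2
Rod-side annular area A_ann = π/4 × (15.0² − 11.5²) = 72.85 cm^2
For equal Q, v ∝ 1/A, so v_ret/v_ext = A_cap/A_ann.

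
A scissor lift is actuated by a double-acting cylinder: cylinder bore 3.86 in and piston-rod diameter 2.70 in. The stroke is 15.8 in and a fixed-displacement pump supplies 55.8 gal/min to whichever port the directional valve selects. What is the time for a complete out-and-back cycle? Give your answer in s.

Cap-side area A_cap = π/4 × (3.86 in)² = 11.70 in^2
Rod-side annular area A_ann = π/4 × (3.86² − 2.70²) = 5.977 in^2
t_ext = A_cap·L/Q = 0.8607 s
t_ret = A_ann·L/Q = 0.4396 s
t_cycle = t_ext + t_ret

t ≈ 1.30 s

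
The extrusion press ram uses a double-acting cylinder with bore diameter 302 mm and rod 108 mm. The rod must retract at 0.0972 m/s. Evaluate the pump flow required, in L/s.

Q ≈ 6.07 L/s

Rod-side annular area A_ann = π/4 × (302² − 108²) = 62470 mm^2
Q = A × v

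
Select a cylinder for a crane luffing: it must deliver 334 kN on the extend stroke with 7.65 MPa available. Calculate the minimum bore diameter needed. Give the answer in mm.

D ≈ 236 mm

Extension force acts on the full piston face: F = P × (π/4)D².
D = √(4F / (πP)) = √(4 × 334 kN / (π × 7.65 MPa))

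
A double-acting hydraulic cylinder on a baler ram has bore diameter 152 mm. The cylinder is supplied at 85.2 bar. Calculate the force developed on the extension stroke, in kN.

Cap-side area A_cap = π/4 × (152 mm)² = 18150 mm^2
F = P × A_cap = 85.2 bar × A_cap

F ≈ 155 kN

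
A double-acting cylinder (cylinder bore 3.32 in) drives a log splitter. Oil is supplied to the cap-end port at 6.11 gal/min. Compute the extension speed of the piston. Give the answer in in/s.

v ≈ 2.72 in/s

Cap-side area A_cap = π/4 × (3.32 in)² = 8.657 in^2
v = Q / A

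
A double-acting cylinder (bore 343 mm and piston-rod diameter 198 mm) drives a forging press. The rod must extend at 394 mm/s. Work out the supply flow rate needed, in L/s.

Cap-side area A_cap = π/4 × (343 mm)² = 92400 mm^2
Q = A × v

Q ≈ 36.4 L/s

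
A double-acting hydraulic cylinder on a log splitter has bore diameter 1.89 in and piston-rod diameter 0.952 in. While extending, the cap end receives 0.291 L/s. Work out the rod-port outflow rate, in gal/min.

Q_out ≈ 3.44 gal/min

Cap-side area A_cap = π/4 × (1.89 in)² = 2.806 in^2
Rod-side annular area A_ann = π/4 × (1.89² − 0.952²) = 2.094 in^2
Piston speed v = Q_in/A_cap; rod-end outflow Q_out = v × A_ann = Q_in × A_ann/A_cap.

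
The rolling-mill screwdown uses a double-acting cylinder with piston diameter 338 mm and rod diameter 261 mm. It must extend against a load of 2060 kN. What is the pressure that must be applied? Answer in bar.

P ≈ 230 bar

Cap-side area A_cap = π/4 × (338 mm)² = 89730 mm^2
P = F / A = 2060 kN / A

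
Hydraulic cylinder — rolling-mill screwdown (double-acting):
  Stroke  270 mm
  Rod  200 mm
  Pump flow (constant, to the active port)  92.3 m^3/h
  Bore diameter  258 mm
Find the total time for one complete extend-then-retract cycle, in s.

t ≈ 0.770 s

Cap-side area A_cap = π/4 × (258 mm)² = 52280 mm^2
Rod-side annular area A_ann = π/4 × (258² − 200²) = 20860 mm^2
t_ext = A_cap·L/Q = 0.5505 s
t_ret = A_ann·L/Q = 0.2197 s
t_cycle = t_ext + t_ret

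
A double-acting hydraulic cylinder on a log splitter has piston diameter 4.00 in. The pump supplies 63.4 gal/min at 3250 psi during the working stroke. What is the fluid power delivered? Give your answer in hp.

Hydraulic power = P × Q

W ≈ 120 hp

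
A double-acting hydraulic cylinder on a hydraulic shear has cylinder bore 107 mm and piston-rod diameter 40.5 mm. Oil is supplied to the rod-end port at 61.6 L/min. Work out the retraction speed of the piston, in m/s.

Rod-side annular area A_ann = π/4 × (107² − 40.5²) = 7704 mm^2
Flow into the rod-end port fills the annular volume.
v = Q / A

v ≈ 0.133 m/s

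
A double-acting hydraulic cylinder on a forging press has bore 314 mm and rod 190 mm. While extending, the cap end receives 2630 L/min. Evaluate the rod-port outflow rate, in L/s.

Q_out ≈ 27.8 L/s

Cap-side area A_cap = π/4 × (314 mm)² = 77440 mm^2
Rod-side annular area A_ann = π/4 × (314² − 190²) = 49080 mm^2
Piston speed v = Q_in/A_cap; rod-end outflow Q_out = v × A_ann = Q_in × A_ann/A_cap.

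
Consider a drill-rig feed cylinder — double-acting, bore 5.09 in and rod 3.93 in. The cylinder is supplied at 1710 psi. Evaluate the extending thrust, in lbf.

F ≈ 34800 lbf

Cap-side area A_cap = π/4 × (5.09 in)² = 20.35 in^2
F = P × A_cap = 1710 psi × A_cap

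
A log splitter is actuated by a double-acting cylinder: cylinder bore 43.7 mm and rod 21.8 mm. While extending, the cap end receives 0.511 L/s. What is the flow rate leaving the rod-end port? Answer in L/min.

Cap-side area A_cap = π/4 × (43.7 mm)² = 1500 mm^2
Rod-side annular area A_ann = π/4 × (43.7² − 21.8²) = 1127 mm^2
Piston speed v = Q_in/A_cap; rod-end outflow Q_out = v × A_ann = Q_in × A_ann/A_cap.

Q_out ≈ 23.0 L/min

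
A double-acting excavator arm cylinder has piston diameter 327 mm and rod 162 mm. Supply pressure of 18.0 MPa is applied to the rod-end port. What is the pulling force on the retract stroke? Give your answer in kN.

Rod-side annular area A_ann = π/4 × (327² − 162²) = 63370 mm^2
On retraction the pressure acts on the annular area (bore minus rod).
F = P × A_ann

F ≈ 1140 kN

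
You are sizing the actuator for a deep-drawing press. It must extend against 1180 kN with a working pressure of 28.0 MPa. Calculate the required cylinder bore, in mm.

D ≈ 232 mm

Extension force acts on the full piston face: F = P × (π/4)D².
D = √(4F / (πP)) = √(4 × 1180 kN / (π × 28.0 MPa))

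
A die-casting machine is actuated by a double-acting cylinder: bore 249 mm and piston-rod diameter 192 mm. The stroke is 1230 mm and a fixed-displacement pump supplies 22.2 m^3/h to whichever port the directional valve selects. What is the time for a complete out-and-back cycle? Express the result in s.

t ≈ 13.7 s

Cap-side area A_cap = π/4 × (249 mm)² = 48700 mm^2
Rod-side annular area A_ann = π/4 × (249² − 192²) = 19740 mm^2
t_ext = A_cap·L/Q = 9.713 s
t_ret = A_ann·L/Q = 3.938 s
t_cycle = t_ext + t_ret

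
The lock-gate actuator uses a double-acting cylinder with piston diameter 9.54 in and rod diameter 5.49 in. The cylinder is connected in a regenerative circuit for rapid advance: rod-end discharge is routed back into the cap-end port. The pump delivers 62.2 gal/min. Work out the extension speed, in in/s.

v ≈ 10.1 in/s

In regeneration the rod-end outflow joins the pump flow into the cap end, so the net volume the pump must supply per unit advance equals the rod cross-section area.
Rod cross-section A_rod = π/4 × (5.49 in)² = 23.67 in^2
v = Q_pump / A_rod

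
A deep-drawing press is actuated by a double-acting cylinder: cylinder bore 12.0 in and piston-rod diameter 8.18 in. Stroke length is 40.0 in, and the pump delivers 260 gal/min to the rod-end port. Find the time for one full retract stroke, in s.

Rod-side annular area A_ann = π/4 × (12.0² − 8.18²) = 60.54 in^2
Swept volume V = A × L; t = V / Q = A·L / Q

t ≈ 2.42 s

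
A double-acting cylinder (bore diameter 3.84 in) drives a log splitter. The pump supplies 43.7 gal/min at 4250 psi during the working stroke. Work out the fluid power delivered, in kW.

Hydraulic power = P × Q

W ≈ 80.8 kW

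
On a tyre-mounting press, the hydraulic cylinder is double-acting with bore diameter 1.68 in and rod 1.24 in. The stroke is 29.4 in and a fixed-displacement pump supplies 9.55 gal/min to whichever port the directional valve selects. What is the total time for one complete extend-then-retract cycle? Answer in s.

Cap-side area A_cap = π/4 × (1.68 in)² = 2.217 in^2
Rod-side annular area A_ann = π/4 × (1.68² − 1.24²) = 1.009 in^2
t_ext = A_cap·L/Q = 1.773 s
t_ret = A_ann·L/Q = 0.8069 s
t_cycle = t_ext + t_ret

t ≈ 2.58 s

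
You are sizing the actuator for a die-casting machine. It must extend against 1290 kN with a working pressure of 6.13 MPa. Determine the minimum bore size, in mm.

D ≈ 518 mm

Extension force acts on the full piston face: F = P × (π/4)D².
D = √(4F / (πP)) = √(4 × 1290 kN / (π × 6.13 MPa))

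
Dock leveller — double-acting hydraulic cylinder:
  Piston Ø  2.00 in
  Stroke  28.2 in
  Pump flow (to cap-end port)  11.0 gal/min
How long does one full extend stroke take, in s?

t ≈ 2.09 s

Cap-side area A_cap = π/4 × (2.00 in)² = 3.142 in^2
Swept volume V = A × L; t = V / Q = A·L / Q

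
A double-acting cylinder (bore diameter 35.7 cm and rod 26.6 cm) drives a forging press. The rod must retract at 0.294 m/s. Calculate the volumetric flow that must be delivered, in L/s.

Q ≈ 13.1 L/s

Rod-side annular area A_ann = π/4 × (35.7² − 26.6²) = 445.3 cm^2
Q = A × v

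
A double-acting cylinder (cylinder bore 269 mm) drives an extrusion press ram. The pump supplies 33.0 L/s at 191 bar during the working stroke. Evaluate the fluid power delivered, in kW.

Hydraulic power = P × Q

W ≈ 630 kW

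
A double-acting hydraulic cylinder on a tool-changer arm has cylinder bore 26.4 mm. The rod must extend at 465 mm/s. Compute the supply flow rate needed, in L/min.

Q ≈ 15.3 L/min

Cap-side area A_cap = π/4 × (26.4 mm)² = 547.4 mm^2
Q = A × v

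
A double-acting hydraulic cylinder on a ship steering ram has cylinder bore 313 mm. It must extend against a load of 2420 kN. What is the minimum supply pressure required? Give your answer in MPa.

P ≈ 31.5 MPa

Cap-side area A_cap = π/4 × (313 mm)² = 76940 mm^2
P = F / A = 2420 kN / A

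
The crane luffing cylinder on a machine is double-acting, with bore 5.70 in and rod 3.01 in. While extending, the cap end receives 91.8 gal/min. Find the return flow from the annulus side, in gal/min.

Cap-side area A_cap = π/4 × (5.70 in)² = 25.52 in^2
Rod-side annular area A_ann = π/4 × (5.70² − 3.01²) = 18.40 in^2
Piston speed v = Q_in/A_cap; rod-end outflow Q_out = v × A_ann = Q_in × A_ann/A_cap.

Q_out ≈ 66.2 gal/min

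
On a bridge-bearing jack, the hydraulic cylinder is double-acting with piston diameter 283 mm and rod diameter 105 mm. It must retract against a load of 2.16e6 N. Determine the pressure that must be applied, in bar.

Rod-side annular area A_ann = π/4 × (283² − 105²) = 54240 mm^2
Retraction: pressure acts on the annular area.
P = F / A = 2.16e6 N / A

P ≈ 398 bar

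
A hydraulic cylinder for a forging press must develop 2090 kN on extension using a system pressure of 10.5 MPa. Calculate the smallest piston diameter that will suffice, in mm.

Extension force acts on the full piston face: F = P × (π/4)D².
D = √(4F / (πP)) = √(4 × 2090 kN / (π × 10.5 MPa))

D ≈ 503 mm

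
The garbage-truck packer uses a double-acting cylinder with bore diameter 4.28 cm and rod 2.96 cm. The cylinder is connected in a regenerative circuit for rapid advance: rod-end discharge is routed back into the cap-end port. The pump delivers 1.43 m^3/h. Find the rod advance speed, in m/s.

In regeneration the rod-end outflow joins the pump flow into the cap end, so the net volume the pump must supply per unit advance equals the rod cross-section area.
Rod cross-section A_rod = π/4 × (2.96 cm)² = 6.881 cm^2
v = Q_pump / A_rod

v ≈ 0.577 m/s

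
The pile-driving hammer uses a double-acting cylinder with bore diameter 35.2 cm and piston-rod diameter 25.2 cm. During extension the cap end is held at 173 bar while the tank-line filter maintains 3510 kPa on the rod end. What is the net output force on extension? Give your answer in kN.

F ≈ 1520 kN

Cap-side area A_cap = π/4 × (35.2 cm)² = 973.1 cm^2
Rod-side annular area A_ann = π/4 × (35.2² − 25.2²) = 474.4 cm^2
Net thrust = P_cap·A_cap − P_rod·A_ann = 1684 kN − 166.5 kN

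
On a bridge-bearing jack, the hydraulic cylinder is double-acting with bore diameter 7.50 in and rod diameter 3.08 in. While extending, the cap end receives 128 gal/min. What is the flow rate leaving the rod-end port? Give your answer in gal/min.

Q_out ≈ 106 gal/min

Cap-side area A_cap = π/4 × (7.50 in)² = 44.18 in^2
Rod-side annular area A_ann = π/4 × (7.50² − 3.08²) = 36.73 in^2
Piston speed v = Q_in/A_cap; rod-end outflow Q_out = v × A_ann = Q_in × A_ann/A_cap.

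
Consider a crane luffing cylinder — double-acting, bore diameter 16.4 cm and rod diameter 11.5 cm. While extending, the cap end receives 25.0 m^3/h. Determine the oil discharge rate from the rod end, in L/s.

Q_out ≈ 3.53 L/s

Cap-side area A_cap = π/4 × (16.4 cm)² = 211.2 cm^2
Rod-side annular area A_ann = π/4 × (16.4² − 11.5²) = 107.4 cm^2
Piston speed v = Q_in/A_cap; rod-end outflow Q_out = v × A_ann = Q_in × A_ann/A_cap.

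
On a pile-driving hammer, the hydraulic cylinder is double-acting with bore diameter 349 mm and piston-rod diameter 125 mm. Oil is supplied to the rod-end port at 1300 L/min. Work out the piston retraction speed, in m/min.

v ≈ 15.6 m/min

Rod-side annular area A_ann = π/4 × (349² − 125²) = 83390 mm^2
Flow into the rod-end port fills the annular volume.
v = Q / A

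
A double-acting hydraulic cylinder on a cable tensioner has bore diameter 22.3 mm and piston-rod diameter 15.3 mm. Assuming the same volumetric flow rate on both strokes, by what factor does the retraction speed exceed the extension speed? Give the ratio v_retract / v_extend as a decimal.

v_ret/v_ext ≈ 1.89

Cap-side area A_cap = π/4 × (22.3 mm)² = 390.6 mm^2
Rod-side annular area A_ann = π/4 × (22.3² − 15.3²) = 206.7 mm^2
For equal Q, v ∝ 1/A, so v_ret/v_ext = A_cap/A_ann.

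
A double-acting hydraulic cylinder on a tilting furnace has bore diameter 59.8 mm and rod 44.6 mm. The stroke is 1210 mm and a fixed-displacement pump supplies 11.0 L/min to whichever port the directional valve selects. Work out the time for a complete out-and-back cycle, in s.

t ≈ 26.8 s

Cap-side area A_cap = π/4 × (59.8 mm)² = 2809 mm^2
Rod-side annular area A_ann = π/4 × (59.8² − 44.6²) = 1246 mm^2
t_ext = A_cap·L/Q = 18.54 s
t_ret = A_ann·L/Q = 8.226 s
t_cycle = t_ext + t_ret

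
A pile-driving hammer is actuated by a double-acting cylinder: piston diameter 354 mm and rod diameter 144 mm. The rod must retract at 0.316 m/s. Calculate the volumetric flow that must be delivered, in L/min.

Rod-side annular area A_ann = π/4 × (354² − 144²) = 82140 mm^2
Q = A × v

Q ≈ 1560 L/min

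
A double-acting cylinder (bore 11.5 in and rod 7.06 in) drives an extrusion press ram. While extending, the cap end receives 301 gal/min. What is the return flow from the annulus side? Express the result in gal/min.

Q_out ≈ 188 gal/min

Cap-side area A_cap = π/4 × (11.5 in)² = 103.9 in^2
Rod-side annular area A_ann = π/4 × (11.5² − 7.06²) = 64.72 in^2
Piston speed v = Q_in/A_cap; rod-end outflow Q_out = v × A_ann = Q_in × A_ann/A_cap.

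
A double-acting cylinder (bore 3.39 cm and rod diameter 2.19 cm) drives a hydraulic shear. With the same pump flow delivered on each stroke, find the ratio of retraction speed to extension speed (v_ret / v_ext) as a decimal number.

v_ret/v_ext ≈ 1.72

Cap-side area A_cap = π/4 × (3.39 cm)² = 9.026 cm^2
Rod-side annular area A_ann = π/4 × (3.39² − 2.19²) = 5.259 cm^2
For equal Q, v ∝ 1/A, so v_ret/v_ext = A_cap/A_ann.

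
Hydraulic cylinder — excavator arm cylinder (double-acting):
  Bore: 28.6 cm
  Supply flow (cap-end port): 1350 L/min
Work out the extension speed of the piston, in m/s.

Cap-side area A_cap = π/4 × (28.6 cm)² = 642.4 cm^2
v = Q / A

v ≈ 0.350 m/s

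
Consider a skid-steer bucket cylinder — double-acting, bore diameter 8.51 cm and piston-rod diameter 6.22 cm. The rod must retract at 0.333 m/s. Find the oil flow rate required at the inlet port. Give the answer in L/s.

Rod-side annular area A_ann = π/4 × (8.51² − 6.22²) = 26.49 cm^2
Q = A × v

Q ≈ 0.882 L/s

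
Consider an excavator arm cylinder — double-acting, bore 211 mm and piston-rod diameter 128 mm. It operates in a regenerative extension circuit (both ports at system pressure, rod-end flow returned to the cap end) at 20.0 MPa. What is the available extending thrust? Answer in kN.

With equal pressure on both faces, forces on the annular region cancel; the net push is pressure × rod cross-section.
Rod cross-section A_rod = π/4 × (128 mm)² = 12870 mm^2
F = P × A_rod

F ≈ 257 kN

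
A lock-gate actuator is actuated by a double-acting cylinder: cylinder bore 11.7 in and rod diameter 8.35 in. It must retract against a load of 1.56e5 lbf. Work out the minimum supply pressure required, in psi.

P ≈ 2960 psi

Rod-side annular area A_ann = π/4 × (11.7² − 8.35²) = 52.75 in^2
Retraction: pressure acts on the annular area.
P = F / A = 1.56e5 lbf / A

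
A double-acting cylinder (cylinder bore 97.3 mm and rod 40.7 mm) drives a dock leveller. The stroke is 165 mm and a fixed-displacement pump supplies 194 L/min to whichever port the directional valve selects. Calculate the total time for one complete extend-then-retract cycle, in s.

t ≈ 0.692 s

Cap-side area A_cap = π/4 × (97.3 mm)² = 7436 mm^2
Rod-side annular area A_ann = π/4 × (97.3² − 40.7²) = 6135 mm^2
t_ext = A_cap·L/Q = 0.3794 s
t_ret = A_ann·L/Q = 0.3131 s
t_cycle = t_ext + t_ret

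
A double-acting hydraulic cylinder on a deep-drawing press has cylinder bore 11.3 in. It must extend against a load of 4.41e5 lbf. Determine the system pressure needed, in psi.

Cap-side area A_cap = π/4 × (11.3 in)² = 100.3 in^2
P = F / A = 4.41e5 lbf / A

P ≈ 4400 psi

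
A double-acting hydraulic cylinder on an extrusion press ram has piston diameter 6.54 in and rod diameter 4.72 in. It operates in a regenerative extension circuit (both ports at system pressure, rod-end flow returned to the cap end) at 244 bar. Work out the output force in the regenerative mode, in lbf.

With equal pressure on both faces, forces on the annular region cancel; the net push is pressure × rod cross-section.
Rod cross-section A_rod = π/4 × (4.72 in)² = 17.50 in^2
F = P × A_rod

F ≈ 61900 lbf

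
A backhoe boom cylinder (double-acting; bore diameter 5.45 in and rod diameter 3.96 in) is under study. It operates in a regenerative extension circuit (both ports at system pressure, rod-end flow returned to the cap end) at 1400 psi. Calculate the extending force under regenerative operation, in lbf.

With equal pressure on both faces, forces on the annular region cancel; the net push is pressure × rod cross-section.
Rod cross-section A_rod = π/4 × (3.96 in)² = 12.32 in^2
F = P × A_rod

F ≈ 17200 lbf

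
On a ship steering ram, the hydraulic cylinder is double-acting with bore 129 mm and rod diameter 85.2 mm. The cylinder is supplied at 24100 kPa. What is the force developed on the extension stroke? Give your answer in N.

Cap-side area A_cap = π/4 × (129 mm)² = 13070 mm^2
F = P × A_cap = 24100 kPa × A_cap

F ≈ 3.15e5 N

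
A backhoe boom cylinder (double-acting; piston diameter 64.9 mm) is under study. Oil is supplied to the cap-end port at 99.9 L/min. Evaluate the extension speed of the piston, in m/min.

Cap-side area A_cap = π/4 × (64.9 mm)² = 3308 mm^2
v = Q / A

v ≈ 30.2 m/min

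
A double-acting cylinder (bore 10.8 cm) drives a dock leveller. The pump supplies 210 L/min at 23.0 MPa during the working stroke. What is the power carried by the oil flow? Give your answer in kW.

W ≈ 80.5 kW

Hydraulic power = P × Q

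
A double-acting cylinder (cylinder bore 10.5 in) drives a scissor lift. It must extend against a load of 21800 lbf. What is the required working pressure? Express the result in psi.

Cap-side area A_cap = π/4 × (10.5 in)² = 86.59 in^2
P = F / A = 21800 lbf / A

P ≈ 252 psi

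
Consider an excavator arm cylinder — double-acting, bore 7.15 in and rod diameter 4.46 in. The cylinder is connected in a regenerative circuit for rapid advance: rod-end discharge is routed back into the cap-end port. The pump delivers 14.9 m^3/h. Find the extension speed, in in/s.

In regeneration the rod-end outflow joins the pump flow into the cap end, so the net volume the pump must supply per unit advance equals the rod cross-section area.
Rod cross-section A_rod = π/4 × (4.46 in)² = 15.62 in^2
v = Q_pump / A_rod

v ≈ 16.2 in/s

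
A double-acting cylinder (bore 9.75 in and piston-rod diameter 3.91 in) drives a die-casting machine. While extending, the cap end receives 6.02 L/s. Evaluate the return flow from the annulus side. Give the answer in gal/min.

Cap-side area A_cap = π/4 × (9.75 in)² = 74.66 in^2
Rod-side annular area A_ann = π/4 × (9.75² − 3.91²) = 62.65 in^2
Piston speed v = Q_in/A_cap; rod-end outflow Q_out = v × A_ann = Q_in × A_ann/A_cap.

Q_out ≈ 80.1 gal/min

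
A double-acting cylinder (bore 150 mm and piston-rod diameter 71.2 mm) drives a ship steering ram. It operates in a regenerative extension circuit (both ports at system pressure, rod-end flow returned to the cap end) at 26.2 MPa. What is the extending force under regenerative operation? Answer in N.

With equal pressure on both faces, forces on the annular region cancel; the net push is pressure × rod cross-section.
Rod cross-section A_rod = π/4 × (71.2 mm)² = 3982 mm^2
F = P × A_rod

F ≈ 1.04e5 N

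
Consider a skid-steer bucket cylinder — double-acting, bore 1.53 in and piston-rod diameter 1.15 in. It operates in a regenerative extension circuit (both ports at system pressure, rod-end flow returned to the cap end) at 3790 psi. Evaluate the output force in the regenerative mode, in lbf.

F ≈ 3940 lbf

With equal pressure on both faces, forces on the annular region cancel; the net push is pressure × rod cross-section.
Rod cross-section A_rod = π/4 × (1.15 in)² = 1.039 in^2
F = P × A_rod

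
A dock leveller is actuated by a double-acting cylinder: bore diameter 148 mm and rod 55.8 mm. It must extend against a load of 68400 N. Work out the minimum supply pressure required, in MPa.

P ≈ 3.98 MPa

Cap-side area A_cap = π/4 × (148 mm)² = 17200 mm^2
P = F / A = 68400 N / A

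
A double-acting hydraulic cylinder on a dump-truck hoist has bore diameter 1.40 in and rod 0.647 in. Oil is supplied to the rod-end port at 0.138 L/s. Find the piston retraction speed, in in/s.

v ≈ 6.96 in/s

Rod-side annular area A_ann = π/4 × (1.40² − 0.647²) = 1.211 in^2
Flow into the rod-end port fills the annular volume.
v = Q / A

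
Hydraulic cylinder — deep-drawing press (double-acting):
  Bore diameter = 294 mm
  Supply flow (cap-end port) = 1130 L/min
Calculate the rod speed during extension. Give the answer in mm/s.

v ≈ 277 mm/s

Cap-side area A_cap = π/4 × (294 mm)² = 67890 mm^2
v = Q / A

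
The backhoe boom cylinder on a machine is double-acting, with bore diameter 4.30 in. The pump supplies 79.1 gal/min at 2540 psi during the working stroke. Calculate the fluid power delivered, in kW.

Hydraulic power = P × Q

W ≈ 87.4 kW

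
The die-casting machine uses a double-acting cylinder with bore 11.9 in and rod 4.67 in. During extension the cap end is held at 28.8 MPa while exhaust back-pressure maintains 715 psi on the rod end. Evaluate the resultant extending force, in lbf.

F ≈ 3.97e5 lbf

Cap-side area A_cap = π/4 × (11.9 in)² = 111.2 in^2
Rod-side annular area A_ann = π/4 × (11.9² − 4.67²) = 94.09 in^2
Net thrust = P_cap·A_cap − P_rod·A_ann = 4.646e5 lbf − 67280 lbf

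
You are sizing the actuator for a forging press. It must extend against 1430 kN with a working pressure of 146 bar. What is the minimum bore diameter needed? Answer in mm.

Extension force acts on the full piston face: F = P × (π/4)D².
D = √(4F / (πP)) = √(4 × 1430 kN / (π × 146 bar))

D ≈ 353 mm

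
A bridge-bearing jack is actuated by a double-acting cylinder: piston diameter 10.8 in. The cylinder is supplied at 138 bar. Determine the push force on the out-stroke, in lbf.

Cap-side area A_cap = π/4 × (10.8 in)² = 91.61 in^2
F = P × A_cap = 138 bar × A_cap

F ≈ 1.83e5 lbf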